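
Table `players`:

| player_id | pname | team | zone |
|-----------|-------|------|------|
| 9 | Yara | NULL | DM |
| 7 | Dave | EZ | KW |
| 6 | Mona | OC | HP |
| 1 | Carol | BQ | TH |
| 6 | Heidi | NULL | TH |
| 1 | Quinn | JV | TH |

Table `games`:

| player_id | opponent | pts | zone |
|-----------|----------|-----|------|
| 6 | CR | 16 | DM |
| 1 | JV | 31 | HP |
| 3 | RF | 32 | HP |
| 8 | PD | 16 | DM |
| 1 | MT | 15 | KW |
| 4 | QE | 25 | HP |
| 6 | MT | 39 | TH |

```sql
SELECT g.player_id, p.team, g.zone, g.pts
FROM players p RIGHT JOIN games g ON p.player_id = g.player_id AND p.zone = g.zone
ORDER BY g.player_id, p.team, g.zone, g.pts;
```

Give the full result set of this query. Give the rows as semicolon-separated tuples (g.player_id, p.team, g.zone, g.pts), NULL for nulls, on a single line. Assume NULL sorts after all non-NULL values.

RIGHT JOIN keeps every row from `games`; unmatched rows get NULL for `players`'s columns.
Matching on p.player_id = g.player_id AND p.zone = g.zone.
- player_id=9, zone=DM: no matching g row.
- player_id=7, zone=KW: no matching g row.
- player_id=6, zone=HP: no matching g row.
- player_id=1, zone=TH: no matching g row.
- player_id=6, zone=TH: 1 matching g row(s), so 1 row(s) emitted.
- player_id=1, zone=TH: no matching g row.
- plus 6 unmatched g row(s), each kept with NULL p columns.
After projecting and ordering:
g.player_id | p.team | g.zone | g.pts
1 | NULL | HP | 31
1 | NULL | KW | 15
3 | NULL | HP | 32
4 | NULL | HP | 25
6 | NULL | DM | 16
6 | NULL | TH | 39
8 | NULL | DM | 16

(1, NULL, HP, 31); (1, NULL, KW, 15); (3, NULL, HP, 32); (4, NULL, HP, 25); (6, NULL, DM, 16); (6, NULL, TH, 39); (8, NULL, DM, 16)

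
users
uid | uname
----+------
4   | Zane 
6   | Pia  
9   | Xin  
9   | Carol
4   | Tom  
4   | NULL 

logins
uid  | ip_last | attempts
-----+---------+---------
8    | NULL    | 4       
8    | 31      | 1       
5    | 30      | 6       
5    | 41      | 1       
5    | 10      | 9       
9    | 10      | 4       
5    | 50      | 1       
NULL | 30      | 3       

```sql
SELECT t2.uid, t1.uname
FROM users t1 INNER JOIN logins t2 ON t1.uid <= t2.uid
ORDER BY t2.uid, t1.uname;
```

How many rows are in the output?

INNER JOIN keeps only pairs where the ON condition holds.
Matching on t1.uid <= t2.uid. A NULL in a compared column never satisfies the condition.
- uid=4: 7 matching t2 row(s), so 7 row(s) emitted.
- uid=6: 3 matching t2 row(s), so 3 row(s) emitted.
- uid=9: 1 matching t2 row(s), so 1 row(s) emitted.
- uid=9: 1 matching t2 row(s), so 1 row(s) emitted.
- uid=4: 7 matching t2 row(s), so 7 row(s) emitted.
- uid=4: 7 matching t2 row(s), so 7 row(s) emitted.
Total: 26 rows.

26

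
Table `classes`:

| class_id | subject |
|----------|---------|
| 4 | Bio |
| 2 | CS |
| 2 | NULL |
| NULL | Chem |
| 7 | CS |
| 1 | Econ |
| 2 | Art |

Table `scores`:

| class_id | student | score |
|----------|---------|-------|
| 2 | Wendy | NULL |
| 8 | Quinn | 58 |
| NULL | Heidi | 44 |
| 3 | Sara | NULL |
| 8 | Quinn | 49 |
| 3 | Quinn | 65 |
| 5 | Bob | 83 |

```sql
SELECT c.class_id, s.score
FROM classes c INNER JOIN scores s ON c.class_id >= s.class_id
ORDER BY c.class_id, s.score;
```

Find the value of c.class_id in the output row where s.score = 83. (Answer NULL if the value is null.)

7

INNER JOIN keeps only pairs where the ON condition holds.
Matching on c.class_id >= s.class_id. A NULL in a compared column never satisfies the condition.
- c[0] class_id=4 → 3 match(es) in s → 3 row(s).
- c[1] class_id=2 → 1 match(es) in s → 1 row(s).
- c[2] class_id=2 → 1 match(es) in s → 1 row(s).
- c[3] class_id=NULL → no match; dropped.
- c[4] class_id=7 → 4 match(es) in s → 4 row(s).
- c[5] class_id=1 → no match; dropped.
- c[6] class_id=2 → 1 match(es) in s → 1 row(s).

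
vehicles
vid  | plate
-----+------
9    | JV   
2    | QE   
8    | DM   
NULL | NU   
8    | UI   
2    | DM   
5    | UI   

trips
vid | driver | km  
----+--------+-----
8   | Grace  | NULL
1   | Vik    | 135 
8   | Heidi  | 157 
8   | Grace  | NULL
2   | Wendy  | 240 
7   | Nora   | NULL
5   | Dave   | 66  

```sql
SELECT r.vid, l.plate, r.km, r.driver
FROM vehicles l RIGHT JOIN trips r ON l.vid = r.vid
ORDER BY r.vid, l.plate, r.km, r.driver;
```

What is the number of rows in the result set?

RIGHT JOIN keeps every row from `trips`; unmatched rows get NULL for `vehicles`'s columns.
Matching on l.vid = r.vid. A NULL in a compared column never satisfies the condition.
Matched pairs: 9; unmatched r rows kept: 2.
Total: 9 matched + 2 padded = 11 rows.

11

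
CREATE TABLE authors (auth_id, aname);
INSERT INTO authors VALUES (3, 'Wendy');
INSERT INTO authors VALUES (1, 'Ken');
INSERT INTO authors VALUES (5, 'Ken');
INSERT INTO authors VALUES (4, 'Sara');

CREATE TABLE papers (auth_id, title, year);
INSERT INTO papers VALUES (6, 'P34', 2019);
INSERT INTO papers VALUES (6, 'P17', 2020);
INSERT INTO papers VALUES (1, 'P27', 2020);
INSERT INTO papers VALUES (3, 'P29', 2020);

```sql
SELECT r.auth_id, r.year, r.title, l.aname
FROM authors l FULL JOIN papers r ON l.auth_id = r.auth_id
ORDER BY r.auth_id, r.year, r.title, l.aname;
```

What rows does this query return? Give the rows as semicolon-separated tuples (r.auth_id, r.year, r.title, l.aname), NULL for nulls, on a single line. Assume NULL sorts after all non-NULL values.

(1, 2020, P27, Ken); (3, 2020, P29, Wendy); (6, 2019, P34, NULL); (6, 2020, P17, NULL); (NULL, NULL, NULL, Ken); (NULL, NULL, NULL, Sara)

FULL OUTER JOIN keeps every row from both sides; unmatched rows get NULL for the other side's columns.
Matching on l.auth_id = r.auth_id.
Matched pairs: 2; unmatched l rows kept: 2; unmatched r rows kept: 2.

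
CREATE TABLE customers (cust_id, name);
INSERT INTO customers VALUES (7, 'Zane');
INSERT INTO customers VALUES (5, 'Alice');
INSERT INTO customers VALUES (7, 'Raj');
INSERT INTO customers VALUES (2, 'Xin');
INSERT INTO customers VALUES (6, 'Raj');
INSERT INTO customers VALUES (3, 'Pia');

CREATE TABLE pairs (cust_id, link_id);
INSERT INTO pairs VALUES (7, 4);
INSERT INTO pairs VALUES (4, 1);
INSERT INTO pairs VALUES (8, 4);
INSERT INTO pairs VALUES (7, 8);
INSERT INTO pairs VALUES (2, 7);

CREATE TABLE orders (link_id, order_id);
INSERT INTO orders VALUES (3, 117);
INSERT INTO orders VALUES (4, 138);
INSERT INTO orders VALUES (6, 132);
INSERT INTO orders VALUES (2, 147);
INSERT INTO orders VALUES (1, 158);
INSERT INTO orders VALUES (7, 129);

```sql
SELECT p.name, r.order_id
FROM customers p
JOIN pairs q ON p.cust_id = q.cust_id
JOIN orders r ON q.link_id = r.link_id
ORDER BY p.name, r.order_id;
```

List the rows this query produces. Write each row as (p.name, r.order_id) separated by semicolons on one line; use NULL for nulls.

Joins associate left-to-right: customers INNER JOIN pairs on cust_id gives 5 intermediate row(s).
Then INNER JOIN `orders r` on link_id: keep only rows whose q.link_id appears in r.

(Raj, 138); (Xin, 129); (Zane, 138)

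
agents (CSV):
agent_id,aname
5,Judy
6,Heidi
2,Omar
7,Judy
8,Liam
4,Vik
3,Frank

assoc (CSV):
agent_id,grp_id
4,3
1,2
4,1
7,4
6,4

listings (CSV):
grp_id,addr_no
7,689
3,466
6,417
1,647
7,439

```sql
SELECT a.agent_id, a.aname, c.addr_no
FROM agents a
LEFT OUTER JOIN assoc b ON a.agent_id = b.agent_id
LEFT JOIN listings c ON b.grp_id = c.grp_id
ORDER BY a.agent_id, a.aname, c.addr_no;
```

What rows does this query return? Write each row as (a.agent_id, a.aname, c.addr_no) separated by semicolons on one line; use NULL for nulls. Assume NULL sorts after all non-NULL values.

Step 1 — a LEFT JOIN b on agent_id → 8 row(s).
Then LEFT JOIN `listings c` on grp_id: each of those 8 rows is kept; rows whose b.grp_id has no match in c get NULL for c's columns.

(2, Omar, NULL); (3, Frank, NULL); (4, Vik, 466); (4, Vik, 647); (5, Judy, NULL); (6, Heidi, NULL); (7, Judy, NULL); (8, Liam, NULL)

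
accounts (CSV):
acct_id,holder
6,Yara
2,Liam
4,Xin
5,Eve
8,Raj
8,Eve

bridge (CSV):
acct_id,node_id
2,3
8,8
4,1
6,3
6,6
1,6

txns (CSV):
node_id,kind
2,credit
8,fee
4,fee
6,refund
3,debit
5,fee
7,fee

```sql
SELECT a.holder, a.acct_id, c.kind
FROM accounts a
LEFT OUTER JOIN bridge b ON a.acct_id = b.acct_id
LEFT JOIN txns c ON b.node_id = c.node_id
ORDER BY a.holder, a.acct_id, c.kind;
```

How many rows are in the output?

7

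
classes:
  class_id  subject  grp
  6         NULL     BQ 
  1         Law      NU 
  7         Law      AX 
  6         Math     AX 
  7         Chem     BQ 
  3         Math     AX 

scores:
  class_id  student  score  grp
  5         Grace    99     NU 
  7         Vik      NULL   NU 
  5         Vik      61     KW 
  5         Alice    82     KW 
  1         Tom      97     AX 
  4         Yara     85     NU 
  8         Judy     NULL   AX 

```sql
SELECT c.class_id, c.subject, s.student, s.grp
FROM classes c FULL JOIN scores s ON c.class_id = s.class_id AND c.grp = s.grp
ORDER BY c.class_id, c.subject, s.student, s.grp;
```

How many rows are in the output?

13

FULL OUTER JOIN keeps every row from both sides; unmatched rows get NULL for the other side's columns.
Matching on c.class_id = s.class_id AND c.grp = s.grp.
Matched pairs: 0; unmatched c rows kept: 6; unmatched s rows kept: 7.
Total: 0 matched + 13 padded = 13 rows.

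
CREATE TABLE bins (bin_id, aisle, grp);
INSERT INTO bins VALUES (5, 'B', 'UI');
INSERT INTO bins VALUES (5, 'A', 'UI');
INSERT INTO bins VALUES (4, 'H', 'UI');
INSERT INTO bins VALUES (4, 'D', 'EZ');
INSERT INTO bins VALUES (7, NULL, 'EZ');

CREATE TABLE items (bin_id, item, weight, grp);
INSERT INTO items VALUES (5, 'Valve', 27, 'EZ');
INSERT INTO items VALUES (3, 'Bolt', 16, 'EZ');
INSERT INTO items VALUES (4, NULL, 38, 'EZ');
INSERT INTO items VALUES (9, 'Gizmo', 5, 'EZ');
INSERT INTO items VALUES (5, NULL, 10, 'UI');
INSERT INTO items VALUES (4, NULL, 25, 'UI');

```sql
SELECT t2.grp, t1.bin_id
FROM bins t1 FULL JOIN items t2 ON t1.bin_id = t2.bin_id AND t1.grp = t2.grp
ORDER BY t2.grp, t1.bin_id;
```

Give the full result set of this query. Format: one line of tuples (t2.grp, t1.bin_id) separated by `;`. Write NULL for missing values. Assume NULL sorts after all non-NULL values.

(EZ, 4); (EZ, NULL); (EZ, NULL); (EZ, NULL); (UI, 4); (UI, 5); (UI, 5); (NULL, 7)

FULL OUTER JOIN keeps every row from both sides; unmatched rows get NULL for the other side's columns.
Matching on t1.bin_id = t2.bin_id AND t1.grp = t2.grp.
- t1 row (bin_id=5, grp=UI): matches 1 t2 row(s) → 1 output row(s).
- t1 row (bin_id=5, grp=UI): matches 1 t2 row(s) → 1 output row(s).
- t1 row (bin_id=4, grp=UI): matches 1 t2 row(s) → 1 output row(s).
- t1 row (bin_id=4, grp=EZ): matches 1 t2 row(s) → 1 output row(s).
- t1 row (bin_id=7, grp=EZ): no match → kept, t2 columns NULL.
- plus 3 unmatched t2 row(s), each kept with NULL t1 columns.
After projecting and ordering:
t2.grp | t1.bin_id
EZ | 4
EZ | NULL
EZ | NULL
EZ | NULL
UI | 4
UI | 5
UI | 5
NULL | 7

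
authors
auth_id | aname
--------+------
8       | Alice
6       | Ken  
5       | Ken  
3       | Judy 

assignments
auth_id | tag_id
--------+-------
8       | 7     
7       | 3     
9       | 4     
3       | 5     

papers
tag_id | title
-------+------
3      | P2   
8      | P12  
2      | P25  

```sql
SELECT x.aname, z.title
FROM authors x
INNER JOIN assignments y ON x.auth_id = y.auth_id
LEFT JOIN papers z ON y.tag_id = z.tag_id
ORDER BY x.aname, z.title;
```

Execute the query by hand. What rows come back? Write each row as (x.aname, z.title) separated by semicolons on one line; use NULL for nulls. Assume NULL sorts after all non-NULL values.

(Alice, NULL); (Judy, NULL)

Evaluate left to right. First `authors x INNER JOIN assignments y` on auth_id: 2 row(s).
Then LEFT JOIN `papers z` on tag_id: each of those 2 rows is kept; rows whose y.tag_id has no match in z get NULL for z's columns.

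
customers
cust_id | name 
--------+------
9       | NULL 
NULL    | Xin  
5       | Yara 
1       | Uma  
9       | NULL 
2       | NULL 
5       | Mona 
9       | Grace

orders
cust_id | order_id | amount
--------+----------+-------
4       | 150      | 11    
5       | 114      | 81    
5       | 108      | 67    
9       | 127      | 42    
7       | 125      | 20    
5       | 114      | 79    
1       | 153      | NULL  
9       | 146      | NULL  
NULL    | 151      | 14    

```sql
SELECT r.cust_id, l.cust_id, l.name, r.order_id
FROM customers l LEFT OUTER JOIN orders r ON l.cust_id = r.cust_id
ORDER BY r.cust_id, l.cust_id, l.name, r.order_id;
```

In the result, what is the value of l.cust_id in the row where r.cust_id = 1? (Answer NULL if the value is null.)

1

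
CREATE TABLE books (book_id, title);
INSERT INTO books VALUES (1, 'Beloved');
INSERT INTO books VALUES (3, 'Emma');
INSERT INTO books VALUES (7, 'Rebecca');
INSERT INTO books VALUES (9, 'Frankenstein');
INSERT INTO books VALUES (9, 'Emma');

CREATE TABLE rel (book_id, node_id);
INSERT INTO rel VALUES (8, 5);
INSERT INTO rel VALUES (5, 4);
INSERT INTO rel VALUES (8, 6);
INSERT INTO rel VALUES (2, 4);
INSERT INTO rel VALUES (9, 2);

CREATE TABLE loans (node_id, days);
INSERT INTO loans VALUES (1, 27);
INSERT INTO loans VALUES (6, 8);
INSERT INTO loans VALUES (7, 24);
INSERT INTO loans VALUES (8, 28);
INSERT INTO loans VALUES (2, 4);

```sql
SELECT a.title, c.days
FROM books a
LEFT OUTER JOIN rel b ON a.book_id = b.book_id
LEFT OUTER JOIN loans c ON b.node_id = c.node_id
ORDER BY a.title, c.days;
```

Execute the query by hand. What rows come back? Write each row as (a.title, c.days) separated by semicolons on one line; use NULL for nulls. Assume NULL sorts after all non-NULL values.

(Beloved, NULL); (Emma, 4); (Emma, NULL); (Frankenstein, 4); (Rebecca, NULL)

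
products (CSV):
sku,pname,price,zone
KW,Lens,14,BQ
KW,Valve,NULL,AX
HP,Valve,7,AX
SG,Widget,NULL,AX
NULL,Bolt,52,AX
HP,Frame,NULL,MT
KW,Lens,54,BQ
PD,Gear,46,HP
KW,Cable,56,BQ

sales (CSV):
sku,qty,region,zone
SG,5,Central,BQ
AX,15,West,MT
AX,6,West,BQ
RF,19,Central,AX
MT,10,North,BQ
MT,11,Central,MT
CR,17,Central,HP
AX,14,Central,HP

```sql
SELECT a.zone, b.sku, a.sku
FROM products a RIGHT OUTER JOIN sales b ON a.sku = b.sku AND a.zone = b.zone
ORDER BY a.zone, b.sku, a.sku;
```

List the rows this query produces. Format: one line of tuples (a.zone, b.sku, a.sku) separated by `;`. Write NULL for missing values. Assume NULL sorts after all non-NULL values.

RIGHT JOIN keeps every row from `sales`; unmatched rows get NULL for `products`'s columns.
Matching on a.sku = b.sku AND a.zone = b.zone. A NULL in a compared column never satisfies the condition.
- a[0] sku=KW, zone=BQ → no match.
- a[1] sku=KW, zone=AX → no match.
- a[2] sku=HP, zone=AX → no match.
- a[3] sku=SG, zone=AX → no match.
- a[4] sku=NULL, zone=AX → no match.
- a[5] sku=HP, zone=MT → no match.
- a[6] sku=KW, zone=BQ → no match.
- a[7] sku=PD, zone=HP → no match.
- a[8] sku=KW, zone=BQ → no match.
- 8 row(s) from b found no a partner → padded with NULL.
After projecting and ordering:
a.zone | b.sku | a.sku
NULL | AX | NULL
NULL | AX | NULL
NULL | AX | NULL
NULL | CR | NULL
NULL | MT | NULL
NULL | MT | NULL
NULL | RF | NULL
NULL | SG | NULL

(NULL, AX, NULL); (NULL, AX, NULL); (NULL, AX, NULL); (NULL, CR, NULL); (NULL, MT, NULL); (NULL, MT, NULL); (NULL, RF, NULL); (NULL, SG, NULL)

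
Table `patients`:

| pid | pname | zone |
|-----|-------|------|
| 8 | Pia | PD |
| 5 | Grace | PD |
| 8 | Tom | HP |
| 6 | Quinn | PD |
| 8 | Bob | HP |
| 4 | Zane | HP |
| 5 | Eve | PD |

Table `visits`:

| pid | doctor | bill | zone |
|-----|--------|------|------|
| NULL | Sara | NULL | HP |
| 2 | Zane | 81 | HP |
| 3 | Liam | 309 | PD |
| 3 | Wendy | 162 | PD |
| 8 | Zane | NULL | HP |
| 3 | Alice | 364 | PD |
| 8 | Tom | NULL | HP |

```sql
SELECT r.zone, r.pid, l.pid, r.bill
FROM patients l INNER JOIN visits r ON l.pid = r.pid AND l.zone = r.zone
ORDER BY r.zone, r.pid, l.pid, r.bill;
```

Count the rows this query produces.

4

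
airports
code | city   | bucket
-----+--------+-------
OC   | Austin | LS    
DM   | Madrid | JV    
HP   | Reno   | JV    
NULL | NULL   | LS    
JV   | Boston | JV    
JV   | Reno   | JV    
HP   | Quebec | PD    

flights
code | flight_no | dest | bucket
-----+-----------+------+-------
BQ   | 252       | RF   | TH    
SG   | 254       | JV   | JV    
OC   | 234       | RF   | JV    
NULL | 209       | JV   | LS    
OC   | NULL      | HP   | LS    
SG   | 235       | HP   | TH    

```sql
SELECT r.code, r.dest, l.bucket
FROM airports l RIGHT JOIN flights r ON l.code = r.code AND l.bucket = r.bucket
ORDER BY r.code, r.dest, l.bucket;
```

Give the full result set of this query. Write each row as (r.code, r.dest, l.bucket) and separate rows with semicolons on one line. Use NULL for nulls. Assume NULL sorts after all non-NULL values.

(BQ, RF, NULL); (OC, HP, LS); (OC, RF, NULL); (SG, HP, NULL); (SG, JV, NULL); (NULL, JV, NULL)

RIGHT JOIN keeps every row from `flights`; unmatched rows get NULL for `airports`'s columns.
Matching on l.code = r.code AND l.bucket = r.bucket. A NULL in a compared column never satisfies the condition.
Matched pairs: 1; unmatched r rows kept: 5.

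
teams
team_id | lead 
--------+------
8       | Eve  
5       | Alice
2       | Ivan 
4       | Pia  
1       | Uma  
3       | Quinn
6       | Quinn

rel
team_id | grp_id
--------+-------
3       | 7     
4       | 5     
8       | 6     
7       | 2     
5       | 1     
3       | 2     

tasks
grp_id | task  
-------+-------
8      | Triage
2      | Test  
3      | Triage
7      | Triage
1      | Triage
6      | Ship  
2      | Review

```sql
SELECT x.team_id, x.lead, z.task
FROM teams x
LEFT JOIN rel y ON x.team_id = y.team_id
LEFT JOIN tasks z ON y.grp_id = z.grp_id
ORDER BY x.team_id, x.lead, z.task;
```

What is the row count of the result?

9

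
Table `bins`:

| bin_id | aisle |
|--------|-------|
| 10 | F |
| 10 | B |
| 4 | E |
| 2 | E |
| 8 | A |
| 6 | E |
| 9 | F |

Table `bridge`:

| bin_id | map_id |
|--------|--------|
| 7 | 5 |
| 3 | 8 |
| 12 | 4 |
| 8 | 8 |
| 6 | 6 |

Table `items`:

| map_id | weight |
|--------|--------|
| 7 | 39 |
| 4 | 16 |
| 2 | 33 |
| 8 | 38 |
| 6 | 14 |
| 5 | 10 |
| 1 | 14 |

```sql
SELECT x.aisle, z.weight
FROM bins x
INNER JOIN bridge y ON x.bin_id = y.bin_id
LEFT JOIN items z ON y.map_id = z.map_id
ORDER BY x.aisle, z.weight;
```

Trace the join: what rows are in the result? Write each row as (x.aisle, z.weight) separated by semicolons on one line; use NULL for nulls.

(A, 38); (E, 14)

Joins associate left-to-right: bins INNER JOIN bridge on bin_id gives 2 intermediate row(s).
Then LEFT JOIN `items z` on map_id: each of those 2 rows is kept; rows whose y.map_id has no match in z get NULL for z's columns.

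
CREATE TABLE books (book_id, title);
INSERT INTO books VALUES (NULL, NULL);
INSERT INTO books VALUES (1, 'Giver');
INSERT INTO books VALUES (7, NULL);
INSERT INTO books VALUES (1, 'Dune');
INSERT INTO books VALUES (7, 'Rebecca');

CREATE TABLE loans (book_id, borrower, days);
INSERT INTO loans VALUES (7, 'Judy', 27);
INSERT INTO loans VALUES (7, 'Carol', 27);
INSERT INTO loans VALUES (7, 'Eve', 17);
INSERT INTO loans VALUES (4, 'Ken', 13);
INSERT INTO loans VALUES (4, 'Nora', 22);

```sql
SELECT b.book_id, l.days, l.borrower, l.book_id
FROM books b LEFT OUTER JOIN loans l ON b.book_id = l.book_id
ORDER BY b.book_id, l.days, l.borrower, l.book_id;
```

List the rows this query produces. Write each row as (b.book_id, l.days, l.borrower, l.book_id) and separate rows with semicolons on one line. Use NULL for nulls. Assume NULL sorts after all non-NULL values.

(1, NULL, NULL, NULL); (1, NULL, NULL, NULL); (7, 17, Eve, 7); (7, 17, Eve, 7); (7, 27, Carol, 7); (7, 27, Carol, 7); (7, 27, Judy, 7); (7, 27, Judy, 7); (NULL, NULL, NULL, NULL)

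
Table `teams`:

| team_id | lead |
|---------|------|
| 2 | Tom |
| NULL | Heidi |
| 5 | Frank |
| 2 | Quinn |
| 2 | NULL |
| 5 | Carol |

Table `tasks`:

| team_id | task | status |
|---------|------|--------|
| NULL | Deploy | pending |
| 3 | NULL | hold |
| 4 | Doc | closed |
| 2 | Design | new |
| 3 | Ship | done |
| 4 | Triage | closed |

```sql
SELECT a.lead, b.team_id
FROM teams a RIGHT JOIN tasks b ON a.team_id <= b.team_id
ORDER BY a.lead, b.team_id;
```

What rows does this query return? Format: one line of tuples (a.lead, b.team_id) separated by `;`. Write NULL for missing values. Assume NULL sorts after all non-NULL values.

(Quinn, 2); (Quinn, 3); (Quinn, 3); (Quinn, 4); (Quinn, 4); (Tom, 2); (Tom, 3); (Tom, 3); (Tom, 4); (Tom, 4); (NULL, 2); (NULL, 3); (NULL, 3); (NULL, 4); (NULL, 4); (NULL, NULL)

RIGHT JOIN keeps every row from `tasks`; unmatched rows get NULL for `teams`'s columns.
Matching on a.team_id <= b.team_id. A NULL in a compared column never satisfies the condition.
- a (team_id=2) pairs with 5 row(s) of b.
- a (team_id=NULL) has no partner in b.
- a (team_id=5) has no partner in b.
- a (team_id=2) pairs with 5 row(s) of b.
- a (team_id=2) pairs with 5 row(s) of b.
- a (team_id=5) has no partner in b.
- 1 b row(s) had no a match → kept, a columns NULL.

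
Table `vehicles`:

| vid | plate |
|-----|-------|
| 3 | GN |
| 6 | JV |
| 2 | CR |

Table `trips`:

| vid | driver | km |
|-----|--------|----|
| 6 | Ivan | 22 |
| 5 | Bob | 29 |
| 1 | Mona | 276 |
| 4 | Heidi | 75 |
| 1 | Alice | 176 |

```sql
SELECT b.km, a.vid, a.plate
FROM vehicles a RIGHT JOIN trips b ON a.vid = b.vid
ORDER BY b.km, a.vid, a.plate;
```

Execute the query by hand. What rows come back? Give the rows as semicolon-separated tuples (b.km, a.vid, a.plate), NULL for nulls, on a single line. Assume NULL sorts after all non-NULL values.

RIGHT JOIN keeps every row from `trips`; unmatched rows get NULL for `vehicles`'s columns.
Matching on a.vid = b.vid.
Matched pairs: 1; unmatched b rows kept: 4.

(22, 6, JV); (29, NULL, NULL); (75, NULL, NULL); (176, NULL, NULL); (276, NULL, NULL)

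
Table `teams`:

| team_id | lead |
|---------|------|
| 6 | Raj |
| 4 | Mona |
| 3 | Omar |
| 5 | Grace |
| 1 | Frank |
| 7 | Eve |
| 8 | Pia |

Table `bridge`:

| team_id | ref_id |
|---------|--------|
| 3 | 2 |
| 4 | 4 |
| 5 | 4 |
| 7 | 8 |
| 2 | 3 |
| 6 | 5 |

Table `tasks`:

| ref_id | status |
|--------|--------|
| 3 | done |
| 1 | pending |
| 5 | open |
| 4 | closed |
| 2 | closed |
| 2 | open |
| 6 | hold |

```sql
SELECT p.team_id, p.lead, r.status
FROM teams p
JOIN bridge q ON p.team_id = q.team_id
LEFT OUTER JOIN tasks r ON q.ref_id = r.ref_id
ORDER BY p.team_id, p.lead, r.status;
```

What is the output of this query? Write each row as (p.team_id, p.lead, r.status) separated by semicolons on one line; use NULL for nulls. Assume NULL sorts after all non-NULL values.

(3, Omar, closed); (3, Omar, open); (4, Mona, closed); (5, Grace, closed); (6, Raj, open); (7, Eve, NULL)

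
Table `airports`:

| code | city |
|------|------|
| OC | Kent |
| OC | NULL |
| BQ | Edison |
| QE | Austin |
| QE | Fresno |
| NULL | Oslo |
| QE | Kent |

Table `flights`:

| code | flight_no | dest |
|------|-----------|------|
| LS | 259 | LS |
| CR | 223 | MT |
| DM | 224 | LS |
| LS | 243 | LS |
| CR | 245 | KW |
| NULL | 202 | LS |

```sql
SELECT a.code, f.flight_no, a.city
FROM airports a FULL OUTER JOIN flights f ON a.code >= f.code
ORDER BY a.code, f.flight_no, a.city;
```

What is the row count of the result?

28

FULL OUTER JOIN keeps every row from both sides; unmatched rows get NULL for the other side's columns.
Matching on a.code >= f.code. A NULL in a compared column never satisfies the condition.
- a[0] code=OC → 5 match(es) in f → 5 row(s).
- a[1] code=OC → 5 match(es) in f → 5 row(s).
- a[2] code=BQ → no match; kept with NULLs on the f side.
- a[3] code=QE → 5 match(es) in f → 5 row(s).
- a[4] code=QE → 5 match(es) in f → 5 row(s).
- a[5] code=NULL → no match; kept with NULLs on the f side.
- a[6] code=QE → 5 match(es) in f → 5 row(s).
- plus 1 unmatched f row(s), each kept with NULL a columns.
Total: 25 matched + 3 padded = 28 rows.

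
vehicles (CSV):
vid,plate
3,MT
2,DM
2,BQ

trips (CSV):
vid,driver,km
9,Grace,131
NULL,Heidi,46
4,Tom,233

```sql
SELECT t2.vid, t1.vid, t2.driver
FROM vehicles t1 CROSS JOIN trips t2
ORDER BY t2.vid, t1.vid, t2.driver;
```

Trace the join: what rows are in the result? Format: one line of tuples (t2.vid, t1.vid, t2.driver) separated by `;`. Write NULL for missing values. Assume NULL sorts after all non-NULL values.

CROSS JOIN pairs every row of `vehicles` with every row of `trips`: 3 × 3 = 9 rows.
After projecting and ordering:
t2.vid | t1.vid | t2.driver
4 | 2 | Tom
4 | 2 | Tom
4 | 3 | Tom
9 | 2 | Grace
9 | 2 | Grace
9 | 3 | Grace
NULL | 2 | Heidi
NULL | 2 | Heidi
NULL | 3 | Heidi

(4, 2, Tom); (4, 2, Tom); (4, 3, Tom); (9, 2, Grace); (9, 2, Grace); (9, 3, Grace); (NULL, 2, Heidi); (NULL, 2, Heidi); (NULL, 3, Heidi)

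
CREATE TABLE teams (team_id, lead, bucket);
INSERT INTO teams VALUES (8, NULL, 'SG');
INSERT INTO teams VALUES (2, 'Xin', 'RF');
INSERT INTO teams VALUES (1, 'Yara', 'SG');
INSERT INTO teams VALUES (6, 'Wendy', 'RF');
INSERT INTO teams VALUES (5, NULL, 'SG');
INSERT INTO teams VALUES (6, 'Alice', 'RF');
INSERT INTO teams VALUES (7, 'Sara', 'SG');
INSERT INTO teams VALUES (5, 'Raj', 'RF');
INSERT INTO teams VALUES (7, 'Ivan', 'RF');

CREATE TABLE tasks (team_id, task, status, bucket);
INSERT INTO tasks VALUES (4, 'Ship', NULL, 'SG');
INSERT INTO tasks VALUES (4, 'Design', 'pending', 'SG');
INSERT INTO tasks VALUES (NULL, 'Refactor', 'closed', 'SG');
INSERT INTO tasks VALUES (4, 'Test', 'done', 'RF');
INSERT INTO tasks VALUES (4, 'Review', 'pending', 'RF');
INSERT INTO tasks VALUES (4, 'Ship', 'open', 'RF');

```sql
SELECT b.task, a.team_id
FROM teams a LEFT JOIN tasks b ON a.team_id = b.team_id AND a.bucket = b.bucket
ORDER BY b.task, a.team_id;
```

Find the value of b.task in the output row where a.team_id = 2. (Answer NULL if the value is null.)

LEFT JOIN keeps every row from `teams`; unmatched rows get NULL for `tasks`'s columns.
Matching on a.team_id = b.team_id AND a.bucket = b.bucket. A NULL in a compared column never satisfies the condition.
Matched pairs: 0; unmatched a rows kept: 9.

NULL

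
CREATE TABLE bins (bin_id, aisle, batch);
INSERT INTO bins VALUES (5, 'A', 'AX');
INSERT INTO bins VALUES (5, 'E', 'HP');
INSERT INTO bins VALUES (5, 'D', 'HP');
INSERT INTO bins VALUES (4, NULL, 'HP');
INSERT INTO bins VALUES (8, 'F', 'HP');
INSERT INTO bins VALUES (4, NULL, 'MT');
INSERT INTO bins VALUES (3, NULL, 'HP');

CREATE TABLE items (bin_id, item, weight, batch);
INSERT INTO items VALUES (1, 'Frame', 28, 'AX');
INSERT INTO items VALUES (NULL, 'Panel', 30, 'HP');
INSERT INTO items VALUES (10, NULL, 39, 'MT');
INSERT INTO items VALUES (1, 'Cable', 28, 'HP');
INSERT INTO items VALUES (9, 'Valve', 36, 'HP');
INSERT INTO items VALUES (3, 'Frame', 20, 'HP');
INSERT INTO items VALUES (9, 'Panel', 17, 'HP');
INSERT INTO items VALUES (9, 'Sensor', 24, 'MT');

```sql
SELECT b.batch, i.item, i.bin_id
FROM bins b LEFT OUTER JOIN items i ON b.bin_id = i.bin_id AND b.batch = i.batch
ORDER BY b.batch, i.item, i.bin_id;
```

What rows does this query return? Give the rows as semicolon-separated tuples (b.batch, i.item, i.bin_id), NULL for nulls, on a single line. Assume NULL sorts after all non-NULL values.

LEFT JOIN keeps every row from `bins`; unmatched rows get NULL for `items`'s columns.
Matching on b.bin_id = i.bin_id AND b.batch = i.batch. A NULL in a compared column never satisfies the condition.
- b row (bin_id=5, batch=AX): no match → kept, i columns NULL.
- b row (bin_id=5, batch=HP): no match → kept, i columns NULL.
- b row (bin_id=5, batch=HP): no match → kept, i columns NULL.
- b row (bin_id=4, batch=HP): no match → kept, i columns NULL.
- b row (bin_id=8, batch=HP): no match → kept, i columns NULL.
- b row (bin_id=4, batch=MT): no match → kept, i columns NULL.
- b row (bin_id=3, batch=HP): matches 1 i row(s) → 1 output row(s).
After projecting and ordering:
b.batch | i.item | i.bin_id
AX | NULL | NULL
HP | Frame | 3
HP | NULL | NULL
HP | NULL | NULL
HP | NULL | NULL
HP | NULL | NULL
MT | NULL | NULL

(AX, NULL, NULL); (HP, Frame, 3); (HP, NULL, NULL); (HP, NULL, NULL); (HP, NULL, NULL); (HP, NULL, NULL); (MT, NULL, NULL)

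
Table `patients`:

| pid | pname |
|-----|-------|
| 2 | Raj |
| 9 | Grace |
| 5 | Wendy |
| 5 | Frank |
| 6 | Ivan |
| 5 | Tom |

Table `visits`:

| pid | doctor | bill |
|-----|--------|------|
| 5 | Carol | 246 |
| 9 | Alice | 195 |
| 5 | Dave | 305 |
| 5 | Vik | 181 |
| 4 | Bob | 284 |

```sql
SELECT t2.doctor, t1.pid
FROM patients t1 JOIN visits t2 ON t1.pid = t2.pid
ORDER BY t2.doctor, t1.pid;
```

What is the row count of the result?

INNER JOIN keeps only pairs where the ON condition holds.
Matching on t1.pid = t2.pid.
- t1[0] pid=2 → no match; dropped.
- t1[1] pid=9 → 1 match(es) in t2 → 1 row(s).
- t1[2] pid=5 → 3 match(es) in t2 → 3 row(s).
- t1[3] pid=5 → 3 match(es) in t2 → 3 row(s).
- t1[4] pid=6 → no match; dropped.
- t1[5] pid=5 → 3 match(es) in t2 → 3 row(s).
Total: 10 rows.

10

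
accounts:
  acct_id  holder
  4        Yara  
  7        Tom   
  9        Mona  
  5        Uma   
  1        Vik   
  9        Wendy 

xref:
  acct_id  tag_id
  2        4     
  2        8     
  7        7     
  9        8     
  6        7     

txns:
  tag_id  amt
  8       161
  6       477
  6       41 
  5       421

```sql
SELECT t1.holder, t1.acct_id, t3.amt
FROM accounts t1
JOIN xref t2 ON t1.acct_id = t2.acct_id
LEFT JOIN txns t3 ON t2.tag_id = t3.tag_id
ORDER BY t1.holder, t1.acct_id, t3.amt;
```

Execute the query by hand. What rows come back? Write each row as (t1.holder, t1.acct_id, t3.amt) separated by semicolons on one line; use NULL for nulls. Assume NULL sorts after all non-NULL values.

(Mona, 9, 161); (Tom, 7, NULL); (Wendy, 9, 161)

Step 1 — t1 INNER JOIN t2 on acct_id → 3 row(s).
Then LEFT JOIN `txns t3` on tag_id: each of those 3 rows is kept; rows whose t2.tag_id has no match in t3 get NULL for t3's columns.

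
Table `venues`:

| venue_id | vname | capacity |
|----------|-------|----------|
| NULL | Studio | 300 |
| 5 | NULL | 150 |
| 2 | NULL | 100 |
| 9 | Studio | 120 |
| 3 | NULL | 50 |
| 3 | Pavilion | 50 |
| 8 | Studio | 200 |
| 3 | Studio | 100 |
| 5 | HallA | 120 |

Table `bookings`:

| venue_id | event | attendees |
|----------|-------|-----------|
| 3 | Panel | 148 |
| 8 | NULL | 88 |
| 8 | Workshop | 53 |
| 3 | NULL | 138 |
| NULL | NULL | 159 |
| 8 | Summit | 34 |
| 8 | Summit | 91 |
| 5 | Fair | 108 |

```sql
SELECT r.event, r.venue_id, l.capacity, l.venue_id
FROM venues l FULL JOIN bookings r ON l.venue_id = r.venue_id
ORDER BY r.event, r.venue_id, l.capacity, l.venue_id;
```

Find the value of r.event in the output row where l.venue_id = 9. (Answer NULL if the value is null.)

NULL

FULL OUTER JOIN keeps every row from both sides; unmatched rows get NULL for the other side's columns.
Matching on l.venue_id = r.venue_id. A NULL in a compared column never satisfies the condition.
- l[0] venue_id=NULL → no match; kept with NULLs on the r side.
- l[1] venue_id=5 → 1 match(es) in r → 1 row(s).
- l[2] venue_id=2 → no match; kept with NULLs on the r side.
- l[3] venue_id=9 → no match; kept with NULLs on the r side.
- l[4] venue_id=3 → 2 match(es) in r → 2 row(s).
- l[5] venue_id=3 → 2 match(es) in r → 2 row(s).
- l[6] venue_id=8 → 4 match(es) in r → 4 row(s).
- l[7] venue_id=3 → 2 match(es) in r → 2 row(s).
- l[8] venue_id=5 → 1 match(es) in r → 1 row(s).
- 1 r row(s) had no l match → kept, l columns NULL.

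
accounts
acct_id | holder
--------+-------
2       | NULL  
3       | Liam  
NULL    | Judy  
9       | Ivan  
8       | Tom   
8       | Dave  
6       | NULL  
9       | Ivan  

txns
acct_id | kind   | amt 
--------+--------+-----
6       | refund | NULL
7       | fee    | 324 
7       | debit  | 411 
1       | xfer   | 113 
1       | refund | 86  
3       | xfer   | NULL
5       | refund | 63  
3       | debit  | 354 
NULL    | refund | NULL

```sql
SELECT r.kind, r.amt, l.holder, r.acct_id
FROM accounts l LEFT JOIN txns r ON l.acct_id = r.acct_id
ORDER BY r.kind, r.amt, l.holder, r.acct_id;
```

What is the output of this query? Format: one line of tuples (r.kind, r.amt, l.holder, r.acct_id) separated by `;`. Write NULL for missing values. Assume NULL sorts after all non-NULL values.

(debit, 354, Liam, 3); (refund, NULL, NULL, 6); (xfer, NULL, Liam, 3); (NULL, NULL, Dave, NULL); (NULL, NULL, Ivan, NULL); (NULL, NULL, Ivan, NULL); (NULL, NULL, Judy, NULL); (NULL, NULL, Tom, NULL); (NULL, NULL, NULL, NULL)

LEFT JOIN keeps every row from `accounts`; unmatched rows get NULL for `txns`'s columns.
Matching on l.acct_id = r.acct_id. A NULL in a compared column never satisfies the condition.
- l[0] acct_id=2 → no match; kept with NULLs on the r side.
- l[1] acct_id=3 → 2 match(es) in r → 2 row(s).
- l[2] acct_id=NULL → no match; kept with NULLs on the r side.
- l[3] acct_id=9 → no match; kept with NULLs on the r side.
- l[4] acct_id=8 → no match; kept with NULLs on the r side.
- l[5] acct_id=8 → no match; kept with NULLs on the r side.
- l[6] acct_id=6 → 1 match(es) in r → 1 row(s).
- l[7] acct_id=9 → no match; kept with NULLs on the r side.
After projecting and ordering:
r.kind | r.amt | l.holder | r.acct_id
debit | 354 | Liam | 3
refund | NULL | NULL | 6
xfer | NULL | Liam | 3
NULL | NULL | Dave | NULL
NULL | NULL | Ivan | NULL
NULL | NULL | Ivan | NULL
NULL | NULL | Judy | NULL
NULL | NULL | Tom | NULL
NULL | NULL | NULL | NULL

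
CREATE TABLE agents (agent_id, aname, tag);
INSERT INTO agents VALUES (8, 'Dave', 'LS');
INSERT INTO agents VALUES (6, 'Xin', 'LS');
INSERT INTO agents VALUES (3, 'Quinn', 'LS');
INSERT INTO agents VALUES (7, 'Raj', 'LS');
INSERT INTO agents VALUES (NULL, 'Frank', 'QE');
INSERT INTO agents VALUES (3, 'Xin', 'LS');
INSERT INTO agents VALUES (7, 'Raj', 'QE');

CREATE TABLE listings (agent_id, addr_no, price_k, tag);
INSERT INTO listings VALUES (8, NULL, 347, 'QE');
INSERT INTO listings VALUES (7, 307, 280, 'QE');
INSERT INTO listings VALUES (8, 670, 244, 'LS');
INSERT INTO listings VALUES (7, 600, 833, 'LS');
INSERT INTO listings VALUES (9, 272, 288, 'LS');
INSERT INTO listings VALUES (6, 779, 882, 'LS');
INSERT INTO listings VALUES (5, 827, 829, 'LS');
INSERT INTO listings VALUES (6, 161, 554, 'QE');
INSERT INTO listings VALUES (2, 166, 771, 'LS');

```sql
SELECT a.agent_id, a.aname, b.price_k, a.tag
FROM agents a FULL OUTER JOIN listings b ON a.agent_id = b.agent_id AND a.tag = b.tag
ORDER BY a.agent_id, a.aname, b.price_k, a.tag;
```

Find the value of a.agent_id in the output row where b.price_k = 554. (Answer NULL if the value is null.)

NULL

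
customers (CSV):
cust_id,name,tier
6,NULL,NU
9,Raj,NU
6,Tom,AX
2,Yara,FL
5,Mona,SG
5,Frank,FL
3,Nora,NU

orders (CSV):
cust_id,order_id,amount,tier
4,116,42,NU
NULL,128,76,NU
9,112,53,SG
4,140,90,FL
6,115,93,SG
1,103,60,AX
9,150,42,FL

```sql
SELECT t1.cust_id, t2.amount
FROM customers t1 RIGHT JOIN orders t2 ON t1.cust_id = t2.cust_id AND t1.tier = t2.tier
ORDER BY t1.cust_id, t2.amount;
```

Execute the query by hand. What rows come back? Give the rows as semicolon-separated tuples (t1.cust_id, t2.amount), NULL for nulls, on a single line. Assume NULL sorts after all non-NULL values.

(NULL, 42); (NULL, 42); (NULL, 53); (NULL, 60); (NULL, 76); (NULL, 90); (NULL, 93)

RIGHT JOIN keeps every row from `orders`; unmatched rows get NULL for `customers`'s columns.
Matching on t1.cust_id = t2.cust_id AND t1.tier = t2.tier. A NULL in a compared column never satisfies the condition.
- t1[0] cust_id=6, tier=NU → no match.
- t1[1] cust_id=9, tier=NU → no match.
- t1[2] cust_id=6, tier=AX → no match.
- t1[3] cust_id=2, tier=FL → no match.
- t1[4] cust_id=5, tier=SG → no match.
- t1[5] cust_id=5, tier=FL → no match.
- t1[6] cust_id=3, tier=NU → no match.
- plus 7 unmatched t2 row(s), each kept with NULL t1 columns.
After projecting and ordering:
t1.cust_id | t2.amount
NULL | 42
NULL | 42
NULL | 53
NULL | 60
NULL | 76
NULL | 90
NULL | 93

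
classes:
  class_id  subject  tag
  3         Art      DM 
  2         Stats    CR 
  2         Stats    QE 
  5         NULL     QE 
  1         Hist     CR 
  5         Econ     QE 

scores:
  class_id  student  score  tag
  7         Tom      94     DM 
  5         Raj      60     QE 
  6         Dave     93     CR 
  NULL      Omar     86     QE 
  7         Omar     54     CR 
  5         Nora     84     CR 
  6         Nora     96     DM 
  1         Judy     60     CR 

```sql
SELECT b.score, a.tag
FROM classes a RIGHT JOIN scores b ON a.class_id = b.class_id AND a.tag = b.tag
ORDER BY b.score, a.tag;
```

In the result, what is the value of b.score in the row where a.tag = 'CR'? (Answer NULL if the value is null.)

60

RIGHT JOIN keeps every row from `scores`; unmatched rows get NULL for `classes`'s columns.
Matching on a.class_id = b.class_id AND a.tag = b.tag. A NULL in a compared column never satisfies the condition.
Matched pairs: 3; unmatched b rows kept: 6.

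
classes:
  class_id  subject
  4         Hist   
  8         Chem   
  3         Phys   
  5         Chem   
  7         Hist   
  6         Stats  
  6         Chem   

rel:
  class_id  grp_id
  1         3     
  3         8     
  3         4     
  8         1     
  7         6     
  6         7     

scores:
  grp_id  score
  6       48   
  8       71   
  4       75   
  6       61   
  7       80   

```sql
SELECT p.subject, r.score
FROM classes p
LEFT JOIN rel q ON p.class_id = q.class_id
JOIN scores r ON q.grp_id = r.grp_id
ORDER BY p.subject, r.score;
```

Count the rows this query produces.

Step 1 — p LEFT JOIN q on class_id → 8 row(s).
Then INNER JOIN `scores r` on grp_id: keep only rows whose q.grp_id appears in r.
Result: 6 row(s).

6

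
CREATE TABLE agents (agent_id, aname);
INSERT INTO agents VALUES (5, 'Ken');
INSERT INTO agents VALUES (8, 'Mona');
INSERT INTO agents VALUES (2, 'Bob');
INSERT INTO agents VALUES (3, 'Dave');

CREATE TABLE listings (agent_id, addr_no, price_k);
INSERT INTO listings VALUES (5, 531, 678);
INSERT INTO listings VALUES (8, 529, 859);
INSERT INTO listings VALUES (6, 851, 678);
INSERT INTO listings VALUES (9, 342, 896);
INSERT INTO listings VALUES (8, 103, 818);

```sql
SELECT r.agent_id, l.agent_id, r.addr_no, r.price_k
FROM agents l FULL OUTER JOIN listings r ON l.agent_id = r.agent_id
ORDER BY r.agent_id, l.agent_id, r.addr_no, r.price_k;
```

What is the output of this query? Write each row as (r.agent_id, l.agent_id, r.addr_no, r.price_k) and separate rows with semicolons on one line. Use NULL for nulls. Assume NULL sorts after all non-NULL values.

FULL OUTER JOIN keeps every row from both sides; unmatched rows get NULL for the other side's columns.
Matching on l.agent_id = r.agent_id.
- l[0] agent_id=5 → 1 match(es) in r → 1 row(s).
- l[1] agent_id=8 → 2 match(es) in r → 2 row(s).
- l[2] agent_id=2 → no match; kept with NULLs on the r side.
- l[3] agent_id=3 → no match; kept with NULLs on the r side.
- plus 2 unmatched r row(s), each kept with NULL l columns.
After projecting and ordering:
r.agent_id | l.agent_id | r.addr_no | r.price_k
5 | 5 | 531 | 678
6 | NULL | 851 | 678
8 | 8 | 103 | 818
8 | 8 | 529 | 859
9 | NULL | 342 | 896
NULL | 2 | NULL | NULL
NULL | 3 | NULL | NULL

(5, 5, 531, 678); (6, NULL, 851, 678); (8, 8, 103, 818); (8, 8, 529, 859); (9, NULL, 342, 896); (NULL, 2, NULL, NULL); (NULL, 3, NULL, NULL)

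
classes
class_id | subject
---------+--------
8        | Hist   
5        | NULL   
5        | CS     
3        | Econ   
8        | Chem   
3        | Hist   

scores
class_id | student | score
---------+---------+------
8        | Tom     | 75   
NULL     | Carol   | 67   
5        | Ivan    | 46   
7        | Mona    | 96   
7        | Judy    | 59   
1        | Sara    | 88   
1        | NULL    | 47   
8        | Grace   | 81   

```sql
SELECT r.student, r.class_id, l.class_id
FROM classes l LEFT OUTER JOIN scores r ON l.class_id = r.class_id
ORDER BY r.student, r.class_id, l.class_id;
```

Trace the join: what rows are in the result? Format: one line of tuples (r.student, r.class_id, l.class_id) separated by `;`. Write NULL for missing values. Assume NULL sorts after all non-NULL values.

(Grace, 8, 8); (Grace, 8, 8); (Ivan, 5, 5); (Ivan, 5, 5); (Tom, 8, 8); (Tom, 8, 8); (NULL, NULL, 3); (NULL, NULL, 3)

LEFT JOIN keeps every row from `classes`; unmatched rows get NULL for `scores`'s columns.
Matching on l.class_id = r.class_id. A NULL in a compared column never satisfies the condition.
Matched pairs: 6; unmatched l rows kept: 2.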